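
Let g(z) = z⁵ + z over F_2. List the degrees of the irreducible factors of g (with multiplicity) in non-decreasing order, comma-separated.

Roots in F_2: g(0) = 0 → root; g(1) = 0 → root.
Linear factors from roots: (z), (z + 1).
Complete factorization: g(z) = (z)·(z + 1)^4.
Factor degrees with multiplicity: 1 + 1 + 1 + 1 + 1 = 5.

1, 1, 1, 1, 1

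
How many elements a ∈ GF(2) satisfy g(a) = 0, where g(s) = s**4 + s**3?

Evaluate at each of the 2 elements of GF(2):
g(0) = 0 → root; g(1) = 0 → root.
Roots: {0, 1}.

2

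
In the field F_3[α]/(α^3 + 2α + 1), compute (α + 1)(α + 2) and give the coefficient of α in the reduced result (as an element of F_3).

0

Multiply in F_3[α]: (α + 1)·(α + 2) = α^2 + 2.
Reduced: α^2 + 2.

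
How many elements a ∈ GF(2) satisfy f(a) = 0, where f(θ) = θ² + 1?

1

Evaluate at each of the 2 elements of GF(2):
f(0) = 1; f(1) = 0 → root.
Roots: {1}.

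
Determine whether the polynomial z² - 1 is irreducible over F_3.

No

Write P(z) = z² - 1.
Check for roots in F_3: P(0) = 2; P(1) = 0 → root; P(2) = 0 → root.
P(1) = 0, so (z − 1) divides P(z); P is reducible.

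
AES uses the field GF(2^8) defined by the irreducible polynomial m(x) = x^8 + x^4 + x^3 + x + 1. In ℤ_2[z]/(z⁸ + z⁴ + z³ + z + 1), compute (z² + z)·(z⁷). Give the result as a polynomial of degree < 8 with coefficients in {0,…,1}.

z^5 + z^3 + z^2 + 1

Multiply in ℤ_2[z]: (z² + z)·(z⁷) = z⁹ + z⁸.
Reduce using z⁸ ≡ z⁴ + z³ + z + 1 (mod z⁸ + z⁴ + z³ + z + 1).
Reduced: z⁵ + z³ + z² + 1.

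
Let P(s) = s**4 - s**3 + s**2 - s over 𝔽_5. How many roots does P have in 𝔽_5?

Evaluate at each of the 5 elements of 𝔽_5:
P(0) = 0 → root; P(1) = 0 → root; P(2) = 0 → root; P(3) = 0 → root; P(4) = 4.
Roots: {0, 1, 2, 3}.

4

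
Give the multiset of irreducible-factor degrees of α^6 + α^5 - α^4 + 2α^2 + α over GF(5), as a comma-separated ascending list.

1, 1, 1, 1, 2

Write f(α) = α^6 + α^5 - α^4 + 2α^2 + α.
Roots in GF(5): f(0) = 0 → root; f(1) = 4; f(2) = 0 → root; f(3) = 2; f(4) = 0 → root.
Linear factors from roots: (α), (α - 2), (α + 1).
Complete factorization: f(α) = (α)·(α - 2)·(α + 1)^2·(α^2 + α + 2).
Factor degrees with multiplicity: 1 + 1 + 1 + 1 + 2 = 6.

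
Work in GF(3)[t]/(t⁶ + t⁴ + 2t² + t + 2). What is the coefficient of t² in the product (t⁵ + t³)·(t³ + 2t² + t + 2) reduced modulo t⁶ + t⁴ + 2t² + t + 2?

0

Multiply in GF(3)[t]: (t⁵ + t³)·(t³ + 2t² + t + 2) = t⁸ + 2t⁷ + 2t⁶ + t⁵ + t⁴ + 2t³.
Reduce using t⁶ ≡ 2t⁴ + t² + 2t + 1 (mod t⁶ + t⁴ + 2t² + t + 2).
Reduced: 2t⁵ + t⁴ + t + 1.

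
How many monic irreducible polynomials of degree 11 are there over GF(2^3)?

x^(8^11) − x is the product of all monic irreducibles of degree dividing 11; Möbius inversion gives N = (1/11) Σ μ(11/d)·8^d.
Divisors of 11: 1, 11; μ(11/d) for each: -1, 1.
Σ = − 8^1 + 8^11 = 8589934584.
N = 8589934584/11 = 780903144.

780903144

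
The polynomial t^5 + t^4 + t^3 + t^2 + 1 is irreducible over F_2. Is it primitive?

Yes

Write f(t) = t^5 + t^4 + t^3 + t^2 + 1.
|GF(2^5)^×| = 2^5 − 1 = 31. Prime factorization: 31 = 31.
f is primitive ⇔ t has order 31 in GF(2)[t]/(f), i.e. t^(31/q) ≠ 1 for each prime q | 31.
t^(1) mod f = t.
None equal 1, so t has full order 31; f is primitive.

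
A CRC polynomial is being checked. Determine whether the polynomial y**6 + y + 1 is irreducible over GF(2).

Write h(y) = y**6 + y + 1.
Check for roots in GF(2): h(0) = 1; h(1) = 1.
No roots, so no linear factors.
Monic irreducibles of degree 2 over GF(2): y**2 + y + 1.
None of them divide h (all give nonzero remainder).
Monic irreducibles of degree 3 over GF(2): y**3 + y + 1, y**3 + y**2 + 1.
None of them divide h (all give nonzero remainder).
No irreducible factor of degree ≤ 3 exists, so h is irreducible over GF(2).

Yes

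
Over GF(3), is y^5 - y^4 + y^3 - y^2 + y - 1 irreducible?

Write P(y) = y^5 - y^4 + y^3 - y^2 + y - 1.
Check for roots in GF(3): P(0) = 2; P(1) = 0 → root; P(2) = 0 → root.
P(1) = 0, so (y − 1) divides P(y); P is reducible.

No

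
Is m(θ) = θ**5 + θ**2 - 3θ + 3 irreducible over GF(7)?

Check for roots in GF(7): m(0) = 3; m(1) = 2; m(2) = 5; m(3) = 1; m(4) = 2; m(5) = 2; m(6) = 6.
No roots, so no linear factors.
Degree-2 irreducible divisors: test the 21 monic irreducibles of degree 2 over GF(7).
None of them divide m (all give nonzero remainder).
No irreducible factor of degree ≤ 2 exists, so m is irreducible over GF(7).

Yes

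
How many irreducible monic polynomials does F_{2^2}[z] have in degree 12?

1397740

x^(4^12) − x is the product of all monic irreducibles of degree dividing 12; Möbius inversion gives N = (1/12) Σ μ(12/d)·4^d.
Divisors of 12: 1, 2, 3, 4, 6, 12; μ(12/d) for each: 0, 1, 0, -1, -1, 1.
Σ = 4^2 − 4^4 − 4^6 + 4^12 = 16772880.
N = 16772880/12 = 1397740.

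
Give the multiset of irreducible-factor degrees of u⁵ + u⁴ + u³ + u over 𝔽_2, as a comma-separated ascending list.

Write g(u) = u⁵ + u⁴ + u³ + u.
Roots in 𝔽_2: g(0) = 0 → root; g(1) = 0 → root.
Linear factors from roots: (u), (u + 1).
Complete factorization: g(u) = (u)·(u + 1)·(u³ + u + 1).
Factor degrees with multiplicity: 1 + 1 + 3 = 5.

1, 1, 3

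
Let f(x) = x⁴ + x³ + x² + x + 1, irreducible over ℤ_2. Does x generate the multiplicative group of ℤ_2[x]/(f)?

|GF(2^4)^×| = 2^4 − 1 = 15. Prime factorization: 15 = 3·5.
f is primitive ⇔ x has order 15 in GF(2)[x]/(f), i.e. x^(15/q) ≠ 1 for each prime q | 15.
x^(5) mod f = 1
x^(3) mod f = x³.
Since x^(5) = 1, the order of x divides 5 < 15; not primitive.

No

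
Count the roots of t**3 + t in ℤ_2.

2

Write h(t) = t**3 + t.
Evaluate at each of the 2 elements of ℤ_2:
h(0) = 0 → root; h(1) = 0 → root.
Roots: {0, 1}.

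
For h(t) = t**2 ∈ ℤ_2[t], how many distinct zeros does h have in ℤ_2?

1

Evaluate at each of the 2 elements of ℤ_2:
h(0) = 0 → root; h(1) = 1.
Roots: {0}.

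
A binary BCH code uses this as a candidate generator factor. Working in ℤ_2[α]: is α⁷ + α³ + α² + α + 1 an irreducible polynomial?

Write h(α) = α⁷ + α³ + α² + α + 1.
Check for roots in ℤ_2: h(0) = 1; h(1) = 1.
No roots, so no linear factors.
Monic irreducibles of degree 2 over GF(2): α² + α + 1.
None of them divide h (all give nonzero remainder).
Monic irreducibles of degree 3 over GF(2): α³ + α + 1, α³ + α² + 1.
None of them divide h (all give nonzero remainder).
No irreducible factor of degree ≤ 3 exists, so h is irreducible over GF(2).

Yes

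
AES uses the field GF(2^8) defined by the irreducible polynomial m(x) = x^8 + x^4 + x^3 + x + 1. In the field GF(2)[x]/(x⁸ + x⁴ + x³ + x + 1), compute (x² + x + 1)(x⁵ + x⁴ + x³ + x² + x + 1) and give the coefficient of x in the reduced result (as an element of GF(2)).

0

Multiply in GF(2)[x]: (x² + x + 1)·(x⁵ + x⁴ + x³ + x² + x + 1) = x⁷ + x⁵ + x⁴ + x³ + x² + 1.
Reduced: x⁷ + x⁵ + x⁴ + x³ + x² + 1.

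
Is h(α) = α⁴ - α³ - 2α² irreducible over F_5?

Check for roots in F_5: h(0) = 0 → root; h(1) = 3; h(2) = 0 → root; h(3) = 1; h(4) = 0 → root.
h(0) = 0, so (α) divides h(α); h is reducible.

No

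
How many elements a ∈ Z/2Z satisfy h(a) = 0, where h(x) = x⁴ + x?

2

Evaluate at each of the 2 elements of Z/2Z:
h(0) = 0 → root; h(1) = 0 → root.
Roots: {0, 1}.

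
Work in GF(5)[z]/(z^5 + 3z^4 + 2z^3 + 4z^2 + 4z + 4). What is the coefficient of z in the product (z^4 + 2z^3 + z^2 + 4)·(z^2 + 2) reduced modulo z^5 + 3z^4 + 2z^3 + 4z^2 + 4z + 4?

0

Multiply in GF(5)[z]: (z^4 + 2z^3 + z^2 + 4)·(z^2 + 2) = z^6 + 2z^5 + 3z^4 + 4z^3 + z^2 + 3.
Reduce using z^5 ≡ 2z^4 + 3z^3 + z^2 + z + 1 (mod z^5 + 3z^4 + 2z^3 + 4z^2 + 4z + 4).
Reduced: 4z^4 + 2z^3 + z^2 + 2.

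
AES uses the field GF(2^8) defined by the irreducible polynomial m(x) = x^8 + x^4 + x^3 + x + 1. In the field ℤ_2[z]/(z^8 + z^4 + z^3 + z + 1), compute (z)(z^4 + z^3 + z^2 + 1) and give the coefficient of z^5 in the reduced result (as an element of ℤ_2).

1

Multiply in ℤ_2[z]: (z)·(z^4 + z^3 + z^2 + 1) = z^5 + z^4 + z^3 + z.
Reduced: z^5 + z^4 + z^3 + z.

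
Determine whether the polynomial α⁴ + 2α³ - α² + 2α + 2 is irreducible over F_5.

Write g(α) = α⁴ + 2α³ - α² + 2α + 2.
Check for roots in F_5: g(0) = 2; g(1) = 1; g(2) = 4; g(3) = 4; g(4) = 3.
No roots, so no linear factors.
Degree-2 irreducible divisors: test the 10 monic irreducibles of degree 2 over GF(5).
None of them divide g (all give nonzero remainder).
No irreducible factor of degree ≤ 2 exists, so g is irreducible over GF(5).

Yes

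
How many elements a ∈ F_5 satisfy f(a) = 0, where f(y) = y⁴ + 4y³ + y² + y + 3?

Evaluate at each of the 5 elements of F_5:
f(0) = 3; f(1) = 0 → root; f(2) = 2; f(3) = 4; f(4) = 0 → root.
Roots: {1, 4}.

2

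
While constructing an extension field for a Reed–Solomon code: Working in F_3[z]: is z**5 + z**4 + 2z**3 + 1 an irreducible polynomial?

Yes

Write m(z) = z**5 + z**4 + 2z**3 + 1.
Check for roots in F_3: m(0) = 1; m(1) = 2; m(2) = 2.
No roots, so no linear factors.
Monic irreducibles of degree 2 over GF(3): z**2 + 1, z**2 + z + 2, z**2 + 2z + 2.
None of them divide m (all give nonzero remainder).
No irreducible factor of degree ≤ 2 exists, so m is irreducible over GF(3).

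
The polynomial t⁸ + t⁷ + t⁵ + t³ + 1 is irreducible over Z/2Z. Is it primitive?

Yes

Write f(t) = t⁸ + t⁷ + t⁵ + t³ + 1.
|GF(2^8)^×| = 2^8 − 1 = 255. Prime factorization: 255 = 3·5·17.
f is primitive ⇔ t has order 255 in GF(2)[t]/(f), i.e. t^(255/q) ≠ 1 for each prime q | 255.
t^(85) mod f = t⁷ + t⁶ + t² + t.
t^(51) mod f = t⁷ + t⁶ + t⁴ + t³ + t².
t^(15) mod f = t³ + t².
None equal 1, so t has full order 255; f is primitive.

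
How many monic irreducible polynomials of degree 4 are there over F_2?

3

x^(2^4) − x is the product of all monic irreducibles of degree dividing 4; Möbius inversion gives N = (1/4) Σ μ(4/d)·2^d.
Divisors of 4: 1, 2, 4; μ(4/d) for each: 0, -1, 1.
Σ = − 2^2 + 2^4 = 12.
N = 12/4 = 3.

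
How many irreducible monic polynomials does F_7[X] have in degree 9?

By the necklace-counting formula, N_7(9) = (1/9) Σ_{d|9} μ(9/d)·7^d.
Divisors of 9: 1, 3, 9; μ(9/d) for each: 0, -1, 1.
Σ = − 7^3 + 7^9 = 40353264.
N = 40353264/9 = 4483696.

4483696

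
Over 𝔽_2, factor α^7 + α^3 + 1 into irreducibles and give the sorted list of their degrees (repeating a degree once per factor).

Write f(α) = α^7 + α^3 + 1.
Roots in 𝔽_2: f(0) = 1; f(1) = 1.
Complete factorization: f(α) = (α^7 + α^3 + 1).
Factor degrees with multiplicity: 7 = 7.

7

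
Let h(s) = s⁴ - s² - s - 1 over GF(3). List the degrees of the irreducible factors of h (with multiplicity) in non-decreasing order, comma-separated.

1, 1, 2

Roots in GF(3): h(0) = 2; h(1) = 1; h(2) = 0 → root.
Linear factors from roots: (s + 1).
Complete factorization: h(s) = (s + 1)^2·(s² + s - 1).
Factor degrees with multiplicity: 1 + 1 + 2 = 4.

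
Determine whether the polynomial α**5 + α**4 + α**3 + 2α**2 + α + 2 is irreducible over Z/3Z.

Write f(α) = α**5 + α**4 + α**3 + 2α**2 + α + 2.
Check for roots in Z/3Z: f(0) = 2; f(1) = 2; f(2) = 2.
No roots, so no linear factors.
Monic irreducibles of degree 2 over GF(3): α**2 + 1, α**2 + α + 2, α**2 + 2α + 2.
None of them divide f (all give nonzero remainder).
No irreducible factor of degree ≤ 2 exists, so f is irreducible over GF(3).

Yes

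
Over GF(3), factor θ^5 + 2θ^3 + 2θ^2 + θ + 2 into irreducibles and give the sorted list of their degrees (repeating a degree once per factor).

Write f(θ) = θ^5 + 2θ^3 + 2θ^2 + θ + 2.
Roots in GF(3): f(0) = 2; f(1) = 2; f(2) = 0 → root.
Linear factors from roots: (θ + 1).
Complete factorization: f(θ) = (θ + 1)·(θ^2 + 1)·(θ^2 + 2θ + 2).
Factor degrees with multiplicity: 1 + 2 + 2 = 5.

1, 2, 2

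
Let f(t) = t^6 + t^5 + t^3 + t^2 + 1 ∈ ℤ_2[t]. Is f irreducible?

Yes

Check for roots in ℤ_2: f(0) = 1; f(1) = 1.
No roots, so no linear factors.
Monic irreducibles of degree 2 over GF(2): t^2 + t + 1.
None of them divide f (all give nonzero remainder).
Monic irreducibles of degree 3 over GF(2): t^3 + t + 1, t^3 + t^2 + 1.
None of them divide f (all give nonzero remainder).
No irreducible factor of degree ≤ 3 exists, so f is irreducible over GF(2).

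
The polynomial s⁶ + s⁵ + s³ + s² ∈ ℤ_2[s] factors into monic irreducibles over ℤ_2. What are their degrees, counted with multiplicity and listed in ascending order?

1, 1, 1, 1, 2

Write h(s) = s⁶ + s⁵ + s³ + s².
Roots in ℤ_2: h(0) = 0 → root; h(1) = 0 → root.
Linear factors from roots: (s), (s + 1).
Complete factorization: h(s) = (s)^2·(s + 1)^2·(s² + s + 1).
Factor degrees with multiplicity: 1 + 1 + 1 + 1 + 2 = 6.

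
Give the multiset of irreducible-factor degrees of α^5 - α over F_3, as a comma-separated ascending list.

Write f(α) = α^5 - α.
Roots in F_3: f(0) = 0 → root; f(1) = 0 → root; f(2) = 0 → root.
Linear factors from roots: (α), (α - 1), (α + 1).
Complete factorization: f(α) = (α)·(α + 1)·(α - 1)·(α^2 + 1).
Factor degrees with multiplicity: 1 + 1 + 1 + 2 = 5.

1, 1, 1, 2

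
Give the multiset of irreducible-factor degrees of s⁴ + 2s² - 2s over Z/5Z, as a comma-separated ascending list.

1, 1, 1, 1

Write f(s) = s⁴ + 2s² - 2s.
Roots in Z/5Z: f(0) = 0 → root; f(1) = 1; f(2) = 0 → root; f(3) = 3; f(4) = 0 → root.
Linear factors from roots: (s), (s - 2), (s + 1).
Complete factorization: f(s) = (s)·(s - 2)·(s + 1)^2.
Factor degrees with multiplicity: 1 + 1 + 1 + 1 = 4.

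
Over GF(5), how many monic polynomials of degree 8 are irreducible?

By the necklace-counting formula, N_5(8) = (1/8) Σ_{d|8} μ(8/d)·5^d.
Divisors of 8: 1, 2, 4, 8; μ(8/d) for each: 0, 0, -1, 1.
Σ = − 5^4 + 5^8 = 390000.
N = 390000/8 = 48750.

48750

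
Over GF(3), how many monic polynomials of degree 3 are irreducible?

8

Gauss's count: N_{3}(3) = (1/3) Σ_{d|3} μ(3/d)·3^d.
Divisors of 3: 1, 3; μ(3/d) for each: -1, 1.
Σ = − 3^1 + 3^3 = 24.
N = 24/3 = 8.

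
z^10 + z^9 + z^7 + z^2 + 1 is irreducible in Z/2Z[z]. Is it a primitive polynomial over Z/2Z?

Write f(z) = z^10 + z^9 + z^7 + z^2 + 1.
|GF(2^10)^×| = 2^10 − 1 = 1023. Prime factorization: 1023 = 3·11·31.
f is primitive ⇔ z has order 1023 in GF(2)[z]/(f), i.e. z^(1023/q) ≠ 1 for each prime q | 1023.
z^(341) mod f = z^8 + z^5.
z^(93) mod f = 1
z^(33) mod f = z^9 + 1.
Since z^(93) = 1, the order of z divides 93 < 1023; not primitive.

No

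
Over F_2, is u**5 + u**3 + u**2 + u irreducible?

No

Write m(u) = u**5 + u**3 + u**2 + u.
Check for roots in F_2: m(0) = 0 → root; m(1) = 0 → root.
m(0) = 0, so (u) divides m(u); m is reducible.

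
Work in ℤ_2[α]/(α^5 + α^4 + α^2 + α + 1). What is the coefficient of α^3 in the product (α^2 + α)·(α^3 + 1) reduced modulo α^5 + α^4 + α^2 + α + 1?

Multiply in ℤ_2[α]: (α^2 + α)·(α^3 + 1) = α^5 + α^4 + α^2 + α.
Reduce using α^5 ≡ α^4 + α^2 + α + 1 (mod α^5 + α^4 + α^2 + α + 1).
Reduced: 1.

0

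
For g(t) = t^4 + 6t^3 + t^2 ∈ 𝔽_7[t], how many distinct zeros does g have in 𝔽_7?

3

Evaluate at each of the 7 elements of 𝔽_7:
g(0) = 0 → root; g(1) = 1; g(2) = 5; g(3) = 0 → root; g(4) = 5; g(5) = 0 → root; g(6) = 3.
Roots: {0, 3, 5}.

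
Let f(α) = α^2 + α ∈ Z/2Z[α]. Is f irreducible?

Check for roots in Z/2Z: f(0) = 0 → root; f(1) = 0 → root.
f(0) = 0, so (α) divides f(α); f is reducible.

No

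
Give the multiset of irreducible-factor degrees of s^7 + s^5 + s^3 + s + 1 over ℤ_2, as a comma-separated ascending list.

Write h(s) = s^7 + s^5 + s^3 + s + 1.
Roots in ℤ_2: h(0) = 1; h(1) = 1.
Complete factorization: h(s) = (s^7 + s^5 + s^3 + s + 1).
Factor degrees with multiplicity: 7 = 7.

7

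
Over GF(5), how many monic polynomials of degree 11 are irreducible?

x^(5^11) − x is the product of all monic irreducibles of degree dividing 11; Möbius inversion gives N = (1/11) Σ μ(11/d)·5^d.
Divisors of 11: 1, 11; μ(11/d) for each: -1, 1.
Σ = − 5^1 + 5^11 = 48828120.
N = 48828120/11 = 4438920.

4438920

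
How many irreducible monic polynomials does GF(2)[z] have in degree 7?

18

By the necklace-counting formula, N_2(7) = (1/7) Σ_{d|7} μ(7/d)·2^d.
Divisors of 7: 1, 7; μ(7/d) for each: -1, 1.
Σ = − 2^1 + 2^7 = 126.
N = 126/7 = 18.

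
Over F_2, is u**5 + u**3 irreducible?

Write P(u) = u**5 + u**3.
Check for roots in F_2: P(0) = 0 → root; P(1) = 0 → root.
P(0) = 0, so (u) divides P(u); P is reducible.

No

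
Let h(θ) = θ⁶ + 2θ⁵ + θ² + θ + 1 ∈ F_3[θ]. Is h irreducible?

No

Check for roots in F_3: h(0) = 1; h(1) = 0 → root; h(2) = 0 → root.
h(1) = 0, so (θ − 1) divides h(θ); h is reducible.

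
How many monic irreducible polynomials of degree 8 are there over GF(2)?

30

x^(2^8) − x is the product of all monic irreducibles of degree dividing 8; Möbius inversion gives N = (1/8) Σ μ(8/d)·2^d.
Divisors of 8: 1, 2, 4, 8; μ(8/d) for each: 0, 0, -1, 1.
Σ = − 2^4 + 2^8 = 240.
N = 240/8 = 30.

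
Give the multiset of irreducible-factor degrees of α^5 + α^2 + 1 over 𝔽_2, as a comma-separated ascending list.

Write h(α) = α^5 + α^2 + 1.
Roots in 𝔽_2: h(0) = 1; h(1) = 1.
Complete factorization: h(α) = (α^5 + α^2 + 1).
Factor degrees with multiplicity: 5 = 5.

5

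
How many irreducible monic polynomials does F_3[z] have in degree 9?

2184

The number of monic irreducibles of degree 9 over GF(3) is (1/9)·Σ_{d∣9} μ(9/d) 3^d.
Divisors of 9: 1, 3, 9; μ(9/d) for each: 0, -1, 1.
Σ = − 3^3 + 3^9 = 19656.
N = 19656/9 = 2184.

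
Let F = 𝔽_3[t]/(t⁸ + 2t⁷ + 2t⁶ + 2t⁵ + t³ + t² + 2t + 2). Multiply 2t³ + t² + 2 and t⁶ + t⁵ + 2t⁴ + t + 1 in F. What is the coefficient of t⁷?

0

Multiply in 𝔽_3[t]: (2t³ + t² + 2)·(t⁶ + t⁵ + 2t⁴ + t + 1) = 2t⁹ + 2t⁷ + t⁶ + 2t⁵ + t² + 2t + 2.
Reduce using t⁸ ≡ t⁷ + t⁶ + t⁵ + 2t³ + 2t² + t + 1 (mod t⁸ + 2t⁷ + 2t⁶ + 2t⁵ + t³ + t² + 2t + 2).
Reduced: 2t⁶ + t⁵ + t⁴ + 2t³ + t² + 1.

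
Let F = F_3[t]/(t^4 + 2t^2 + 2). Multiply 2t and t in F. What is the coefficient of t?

0

Multiply in F_3[t]: (2t)·(t) = 2t^2.
Reduced: 2t^2.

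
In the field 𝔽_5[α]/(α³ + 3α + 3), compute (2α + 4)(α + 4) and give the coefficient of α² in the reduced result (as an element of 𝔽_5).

2

Multiply in 𝔽_5[α]: (2α + 4)·(α + 4) = 2α² + 2α + 1.
Reduced: 2α² + 2α + 1.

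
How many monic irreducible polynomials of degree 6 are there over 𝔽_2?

9

x^(2^6) − x is the product of all monic irreducibles of degree dividing 6; Möbius inversion gives N = (1/6) Σ μ(6/d)·2^d.
Divisors of 6: 1, 2, 3, 6; μ(6/d) for each: 1, -1, -1, 1.
Σ = 2^1 − 2^2 − 2^3 + 2^6 = 54.
N = 54/6 = 9.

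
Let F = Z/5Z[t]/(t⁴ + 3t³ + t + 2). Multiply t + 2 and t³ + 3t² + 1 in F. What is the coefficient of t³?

Multiply in Z/5Z[t]: (t + 2)·(t³ + 3t² + 1) = t⁴ + t² + t + 2.
Reduce using t⁴ ≡ 2t³ + 4t + 3 (mod t⁴ + 3t³ + t + 2).
Reduced: 2t³ + t².

2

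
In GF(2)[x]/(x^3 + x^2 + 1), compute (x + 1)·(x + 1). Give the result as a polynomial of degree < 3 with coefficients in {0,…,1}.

Multiply in GF(2)[x]: (x + 1)·(x + 1) = x^2 + 1.
Reduced: x^2 + 1.

x^2 + 1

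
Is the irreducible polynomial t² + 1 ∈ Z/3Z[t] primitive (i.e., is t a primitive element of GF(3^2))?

Write f(t) = t² + 1.
|GF(3^2)^×| = 3^2 − 1 = 8. Prime factorization: 8 = 2^3.
f is primitive ⇔ t has order 8 in GF(3)[t]/(f), i.e. t^(8/q) ≠ 1 for each prime q | 8.
t^(4) mod f = 1
Since t^(4) = 1, the order of t divides 4 < 8; not primitive.

No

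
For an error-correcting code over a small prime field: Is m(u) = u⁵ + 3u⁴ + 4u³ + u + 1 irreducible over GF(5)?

No

Check for roots in GF(5): m(0) = 1; m(1) = 0 → root; m(2) = 0 → root; m(3) = 3; m(4) = 3.
m(1) = 0, so (u − 1) divides m(u); m is reducible.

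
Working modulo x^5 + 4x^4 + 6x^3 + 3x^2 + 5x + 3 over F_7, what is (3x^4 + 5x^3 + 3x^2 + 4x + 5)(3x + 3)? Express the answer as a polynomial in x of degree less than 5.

2x^4 + 5x^3 + x^2 + 3x + 2

Multiply in F_7[x]: (3x^4 + 5x^3 + 3x^2 + 4x + 5)·(3x + 3) = 2x^5 + 3x^4 + 3x^3 + 6x + 1.
Reduce using x^5 ≡ 3x^4 + x^3 + 4x^2 + 2x + 4 (mod x^5 + 4x^4 + 6x^3 + 3x^2 + 5x + 3).
Reduced: 2x^4 + 5x^3 + x^2 + 3x + 2.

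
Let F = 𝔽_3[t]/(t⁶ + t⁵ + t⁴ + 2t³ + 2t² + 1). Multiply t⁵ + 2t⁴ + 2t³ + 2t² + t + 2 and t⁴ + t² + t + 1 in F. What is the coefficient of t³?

Multiply in 𝔽_3[t]: (t⁵ + 2t⁴ + 2t³ + 2t² + t + 2)·(t⁴ + t² + t + 1) = t⁹ + 2t⁸ + 2t⁶ + 2t⁴ + 2t³ + 2t² + 2.
Reduce using t⁶ ≡ 2t⁵ + 2t⁴ + t³ + t² + 2 (mod t⁶ + t⁵ + t⁴ + 2t³ + 2t² + 1).
Reduced: 2t² + 2t + 1.

0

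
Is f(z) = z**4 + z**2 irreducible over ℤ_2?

Check for roots in ℤ_2: f(0) = 0 → root; f(1) = 0 → root.
f(0) = 0, so (z) divides f(z); f is reducible.

No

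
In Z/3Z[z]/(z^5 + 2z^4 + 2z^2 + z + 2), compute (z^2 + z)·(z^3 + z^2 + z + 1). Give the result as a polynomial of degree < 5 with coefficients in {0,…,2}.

Multiply in Z/3Z[z]: (z^2 + z)·(z^3 + z^2 + z + 1) = z^5 + 2z^4 + 2z^3 + 2z^2 + z.
Reduce using z^5 ≡ z^4 + z^2 + 2z + 1 (mod z^5 + 2z^4 + 2z^2 + z + 2).
Reduced: 2z^3 + 1.

2z^3 + 1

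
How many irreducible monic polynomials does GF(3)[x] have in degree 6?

x^(3^6) − x is the product of all monic irreducibles of degree dividing 6; Möbius inversion gives N = (1/6) Σ μ(6/d)·3^d.
Divisors of 6: 1, 2, 3, 6; μ(6/d) for each: 1, -1, -1, 1.
Σ = 3^1 − 3^2 − 3^3 + 3^6 = 696.
N = 696/6 = 116.

116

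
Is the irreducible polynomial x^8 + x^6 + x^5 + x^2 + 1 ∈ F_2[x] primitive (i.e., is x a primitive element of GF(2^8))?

Write f(x) = x^8 + x^6 + x^5 + x^2 + 1.
|GF(2^8)^×| = 2^8 − 1 = 255. Prime factorization: 255 = 3·5·17.
f is primitive ⇔ x has order 255 in GF(2)[x]/(f), i.e. x^(255/q) ≠ 1 for each prime q | 255.
x^(85) mod f = x^7 + x^3 + 1.
x^(51) mod f = x^6 + x^5 + 1.
x^(15) mod f = x^7 + x^6 + x^5 + x^4 + x^2 + x + 1.
None equal 1, so x has full order 255; f is primitive.

Yes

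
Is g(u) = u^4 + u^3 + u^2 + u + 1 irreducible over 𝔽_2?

Yes

Check for roots in 𝔽_2: g(0) = 1; g(1) = 1.
No roots, so no linear factors.
Monic irreducibles of degree 2 over GF(2): u^2 + u + 1.
None of them divide g (all give nonzero remainder).
No irreducible factor of degree ≤ 2 exists, so g is irreducible over GF(2).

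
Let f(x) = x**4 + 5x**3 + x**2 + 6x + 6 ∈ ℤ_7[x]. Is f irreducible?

Check for roots in ℤ_7: f(0) = 6; f(1) = 5; f(2) = 1; f(3) = 4; f(4) = 6; f(5) = 2; f(6) = 4.
No roots, so no linear factors.
Degree-2 irreducible divisors: test the 21 monic irreducibles of degree 2 over GF(7).
None of them divide f (all give nonzero remainder).
No irreducible factor of degree ≤ 2 exists, so f is irreducible over GF(7).

Yes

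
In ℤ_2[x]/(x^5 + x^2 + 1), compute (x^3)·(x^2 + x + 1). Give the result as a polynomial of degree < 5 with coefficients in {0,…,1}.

Multiply in ℤ_2[x]: (x^3)·(x^2 + x + 1) = x^5 + x^4 + x^3.
Reduce using x^5 ≡ x^2 + 1 (mod x^5 + x^2 + 1).
Reduced: x^4 + x^3 + x^2 + 1.

x^4 + x^3 + x^2 + 1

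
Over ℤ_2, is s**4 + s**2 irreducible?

Write g(s) = s**4 + s**2.
Check for roots in ℤ_2: g(0) = 0 → root; g(1) = 0 → root.
g(0) = 0, so (s) divides g(s); g is reducible.

No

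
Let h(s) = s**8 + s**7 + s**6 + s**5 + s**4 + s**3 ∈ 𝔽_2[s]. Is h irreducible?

No

Check for roots in 𝔽_2: h(0) = 0 → root; h(1) = 0 → root.
h(0) = 0, so (s) divides h(s); h is reducible.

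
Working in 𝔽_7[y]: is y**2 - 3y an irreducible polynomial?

No

Write P(y) = y**2 - 3y.
Check for roots in 𝔽_7: P(0) = 0 → root; P(1) = 5; P(2) = 5; P(3) = 0 → root; P(4) = 4; P(5) = 3; P(6) = 4.
P(0) = 0, so (y) divides P(y); P is reducible.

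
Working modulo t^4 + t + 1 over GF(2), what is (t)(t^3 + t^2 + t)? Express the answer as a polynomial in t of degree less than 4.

Multiply in GF(2)[t]: (t)·(t^3 + t^2 + t) = t^4 + t^3 + t^2.
Reduce using t^4 ≡ t + 1 (mod t^4 + t + 1).
Reduced: t^3 + t^2 + t + 1.

t^3 + t^2 + t + 1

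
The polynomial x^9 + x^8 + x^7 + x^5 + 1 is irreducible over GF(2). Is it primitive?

No

Write f(x) = x^9 + x^8 + x^7 + x^5 + 1.
|GF(2^9)^×| = 2^9 − 1 = 511. Prime factorization: 511 = 7·73.
f is primitive ⇔ x has order 511 in GF(2)[x]/(f), i.e. x^(511/q) ≠ 1 for each prime q | 511.
x^(73) mod f = 1
x^(7) mod f = x^7.
Since x^(73) = 1, the order of x divides 73 < 511; not primitive.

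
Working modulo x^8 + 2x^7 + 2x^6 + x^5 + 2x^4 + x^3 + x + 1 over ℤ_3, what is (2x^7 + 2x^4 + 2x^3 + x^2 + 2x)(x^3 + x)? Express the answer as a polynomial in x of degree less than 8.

2x^7 + 2x^6 + 2x^4 + 2x^3 + x^2 + x

Multiply in ℤ_3[x]: (2x^7 + 2x^4 + 2x^3 + x^2 + 2x)·(x^3 + x) = 2x^10 + 2x^8 + 2x^7 + 2x^6 + x^4 + x^3 + 2x^2.
Reduce using x^8 ≡ x^7 + x^6 + 2x^5 + x^4 + 2x^3 + 2x + 2 (mod x^8 + 2x^7 + 2x^6 + x^5 + 2x^4 + x^3 + x + 1).
Reduced: 2x^7 + 2x^6 + 2x^4 + 2x^3 + x^2 + x.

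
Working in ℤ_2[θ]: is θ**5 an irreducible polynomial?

No

Write f(θ) = θ**5.
Check for roots in ℤ_2: f(0) = 0 → root; f(1) = 1.
f(0) = 0, so (θ) divides f(θ); f is reducible.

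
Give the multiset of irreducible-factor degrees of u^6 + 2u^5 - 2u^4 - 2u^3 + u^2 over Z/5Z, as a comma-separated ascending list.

1, 1, 1, 1, 2

Write f(u) = u^6 + 2u^5 - 2u^4 - 2u^3 + u^2.
Roots in Z/5Z: f(0) = 0 → root; f(1) = 0 → root; f(2) = 4; f(3) = 3; f(4) = 0 → root.
Linear factors from roots: (u), (u - 1), (u + 1).
Complete factorization: f(u) = (u + 1)·(u - 1)·(u)^2·(u^2 + 2u - 1).
Factor degrees with multiplicity: 1 + 1 + 1 + 1 + 2 = 6.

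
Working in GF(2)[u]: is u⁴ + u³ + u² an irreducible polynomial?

No

Write P(u) = u⁴ + u³ + u².
Check for roots in GF(2): P(0) = 0 → root; P(1) = 1.
P(0) = 0, so (u) divides P(u); P is reducible.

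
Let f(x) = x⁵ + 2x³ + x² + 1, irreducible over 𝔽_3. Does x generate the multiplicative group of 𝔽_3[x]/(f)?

Yes

|GF(3^5)^×| = 3^5 − 1 = 242. Prime factorization: 242 = 2·11^2.
f is primitive ⇔ x has order 242 in GF(3)[x]/(f), i.e. x^(242/q) ≠ 1 for each prime q | 242.
x^(121) mod f = 2.
x^(22) mod f = x² + 2x + 2.
None equal 1, so x has full order 242; f is primitive.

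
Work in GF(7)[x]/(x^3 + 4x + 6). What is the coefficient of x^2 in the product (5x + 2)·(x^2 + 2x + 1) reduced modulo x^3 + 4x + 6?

5

Multiply in GF(7)[x]: (5x + 2)·(x^2 + 2x + 1) = 5x^3 + 5x^2 + 2x + 2.
Reduce using x^3 ≡ 3x + 1 (mod x^3 + 4x + 6).
Reduced: 5x^2 + 3x.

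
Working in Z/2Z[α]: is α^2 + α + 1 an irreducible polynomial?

Yes

Write g(α) = α^2 + α + 1.
Check for roots in Z/2Z: g(0) = 1; g(1) = 1.
No roots. A degree-2 polynomial over a field with no linear factor is irreducible.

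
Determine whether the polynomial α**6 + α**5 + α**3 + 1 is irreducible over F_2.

Write P(α) = α**6 + α**5 + α**3 + 1.
Check for roots in F_2: P(0) = 1; P(1) = 0 → root.
P(1) = 0, so (α − 1) divides P(α); P is reducible.

No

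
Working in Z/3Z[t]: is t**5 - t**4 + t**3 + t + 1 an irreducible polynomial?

Write P(t) = t**5 - t**4 + t**3 + t + 1.
Check for roots in Z/3Z: P(0) = 1; P(1) = 0 → root; P(2) = 0 → root.
P(1) = 0, so (t − 1) divides P(t); P is reducible.

No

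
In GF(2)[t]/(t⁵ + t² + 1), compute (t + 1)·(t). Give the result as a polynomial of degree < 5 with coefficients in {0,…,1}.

Multiply in GF(2)[t]: (t + 1)·(t) = t² + t.
Reduced: t² + t.

t^2 + t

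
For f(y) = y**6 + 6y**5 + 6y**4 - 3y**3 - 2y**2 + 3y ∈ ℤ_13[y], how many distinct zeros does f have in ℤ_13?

3

Evaluate at each of the 13 elements of ℤ_13:
f(0) = 0 → root; f(1) = 11; f(2) = 1; f(3) = 9; f(4) = 7; f(5) = 2; f(6) = 0 → root; f(7) = 1; f(8) = 12; f(9) = 0 → root; f(10) = 6; f(11) = 4; f(12) = 12.
Roots: {0, 6, 9}.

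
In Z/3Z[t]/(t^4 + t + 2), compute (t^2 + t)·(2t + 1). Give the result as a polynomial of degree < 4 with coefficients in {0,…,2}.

Multiply in Z/3Z[t]: (t^2 + t)·(2t + 1) = 2t^3 + t.
Reduced: 2t^3 + t.

2t^3 + t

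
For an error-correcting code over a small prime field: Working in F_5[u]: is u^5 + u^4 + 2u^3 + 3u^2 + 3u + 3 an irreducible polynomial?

Write m(u) = u^5 + u^4 + 2u^3 + 3u^2 + 3u + 3.
Check for roots in F_5: m(0) = 3; m(1) = 3; m(2) = 0 → root; m(3) = 2; m(4) = 1.
m(2) = 0, so (u − 2) divides m(u); m is reducible.

No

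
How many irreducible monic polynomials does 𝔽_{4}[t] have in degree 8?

Gauss's count: N_{4}(8) = (1/8) Σ_{d|8} μ(8/d)·4^d.
Divisors of 8: 1, 2, 4, 8; μ(8/d) for each: 0, 0, -1, 1.
Σ = − 4^4 + 4^8 = 65280.
N = 65280/8 = 8160.

8160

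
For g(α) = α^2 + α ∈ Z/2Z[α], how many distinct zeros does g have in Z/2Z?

Evaluate at each of the 2 elements of Z/2Z:
g(0) = 0 → root; g(1) = 0 → root.
Roots: {0, 1}.

2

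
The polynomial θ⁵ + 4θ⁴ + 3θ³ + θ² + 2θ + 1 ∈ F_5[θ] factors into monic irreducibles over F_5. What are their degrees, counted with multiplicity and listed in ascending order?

Write g(θ) = θ⁵ + 4θ⁴ + 3θ³ + θ² + 2θ + 1.
Roots in F_5: g(0) = 1; g(1) = 2; g(2) = 4; g(3) = 4; g(4) = 0 → root.
Linear factors from roots: (θ + 1).
Complete factorization: g(θ) = (θ + 1)·(θ² + 2)·(θ² + 3θ + 3).
Factor degrees with multiplicity: 1 + 2 + 2 = 5.

1, 2, 2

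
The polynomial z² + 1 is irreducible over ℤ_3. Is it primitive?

Write f(z) = z² + 1.
|GF(3^2)^×| = 3^2 − 1 = 8. Prime factorization: 8 = 2^3.
f is primitive ⇔ z has order 8 in GF(3)[z]/(f), i.e. z^(8/q) ≠ 1 for each prime q | 8.
z^(4) mod f = 1
Since z^(4) = 1, the order of z divides 4 < 8; not primitive.

No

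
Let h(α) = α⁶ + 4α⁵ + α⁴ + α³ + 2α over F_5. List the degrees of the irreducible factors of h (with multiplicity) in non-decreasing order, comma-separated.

Roots in F_5: h(0) = 0 → root; h(1) = 4; h(2) = 0 → root; h(3) = 0 → root; h(4) = 0 → root.
Linear factors from roots: (α), (α + 3), (α + 2), (α + 1).
Complete factorization: h(α) = (α)·(α + 3)·(α + 1)^2·(α + 2)^2.
Factor degrees with multiplicity: 1 + 1 + 1 + 1 + 1 + 1 = 6.

1, 1, 1, 1, 1, 1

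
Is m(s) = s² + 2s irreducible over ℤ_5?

No

Check for roots in ℤ_5: m(0) = 0 → root; m(1) = 3; m(2) = 3; m(3) = 0 → root; m(4) = 4.
m(0) = 0, so (s) divides m(s); m is reducible.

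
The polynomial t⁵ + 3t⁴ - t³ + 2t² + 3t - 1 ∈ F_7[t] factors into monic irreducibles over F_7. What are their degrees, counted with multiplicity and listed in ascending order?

1, 1, 1, 2

Write h(t) = t⁵ + 3t⁴ - t³ + 2t² + 3t - 1.
Linear factors from roots: (t - 1), (t + 3).
Complete factorization: h(t) = (t + 3)·(t - 1)^2·(t² + 2t + 2).
Factor degrees with multiplicity: 1 + 1 + 1 + 2 = 5.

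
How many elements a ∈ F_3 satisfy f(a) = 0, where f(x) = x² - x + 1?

1

Evaluate at each of the 3 elements of F_3:
f(0) = 1; f(1) = 1; f(2) = 0 → root.
Roots: {2}.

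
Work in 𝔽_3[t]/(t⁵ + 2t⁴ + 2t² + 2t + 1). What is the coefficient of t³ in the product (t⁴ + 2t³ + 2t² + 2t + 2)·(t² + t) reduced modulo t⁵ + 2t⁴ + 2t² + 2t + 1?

Multiply in 𝔽_3[t]: (t⁴ + 2t³ + 2t² + 2t + 2)·(t² + t) = t⁶ + t⁴ + t³ + t² + 2t.
Reduce using t⁵ ≡ t⁴ + t² + t + 2 (mod t⁵ + 2t⁴ + 2t² + 2t + 1).
Reduced: 2t⁴ + 2t³ + 2t + 2.

2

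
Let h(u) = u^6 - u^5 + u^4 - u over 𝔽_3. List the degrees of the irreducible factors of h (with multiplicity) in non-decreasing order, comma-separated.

1, 1, 4

Roots in 𝔽_3: h(0) = 0 → root; h(1) = 0 → root; h(2) = 1.
Linear factors from roots: (u), (u - 1).
Complete factorization: h(u) = (u)·(u - 1)·(u^4 + u^2 + u + 1).
Factor degrees with multiplicity: 1 + 1 + 4 = 6.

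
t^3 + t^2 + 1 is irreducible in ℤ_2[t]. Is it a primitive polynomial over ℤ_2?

Write f(t) = t^3 + t^2 + 1.
|GF(2^3)^×| = 2^3 − 1 = 7. Prime factorization: 7 = 7.
f is primitive ⇔ t has order 7 in GF(2)[t]/(f), i.e. t^(7/q) ≠ 1 for each prime q | 7.
t^(1) mod f = t.
None equal 1, so t has full order 7; f is primitive.

Yes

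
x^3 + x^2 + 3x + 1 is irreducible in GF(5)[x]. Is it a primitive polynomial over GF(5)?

No

Write f(x) = x^3 + x^2 + 3x + 1.
|GF(5^3)^×| = 5^3 − 1 = 124. Prime factorization: 124 = 2^2·31.
f is primitive ⇔ x has order 124 in GF(5)[x]/(f), i.e. x^(124/q) ≠ 1 for each prime q | 124.
x^(62) mod f = 1
x^(4) mod f = 3x^2 + 2x + 1.
Since x^(62) = 1, the order of x divides 62 < 124; not primitive.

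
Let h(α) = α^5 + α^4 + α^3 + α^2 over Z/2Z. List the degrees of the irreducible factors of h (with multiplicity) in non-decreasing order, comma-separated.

1, 1, 1, 1, 1

Roots in Z/2Z: h(0) = 0 → root; h(1) = 0 → root.
Linear factors from roots: (α), (α + 1).
Complete factorization: h(α) = (α)^2·(α + 1)^3.
Factor degrees with multiplicity: 1 + 1 + 1 + 1 + 1 = 5.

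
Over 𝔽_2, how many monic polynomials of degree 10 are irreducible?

Gauss's count: N_{2}(10) = (1/10) Σ_{d|10} μ(10/d)·2^d.
Divisors of 10: 1, 2, 5, 10; μ(10/d) for each: 1, -1, -1, 1.
Σ = 2^1 − 2^2 − 2^5 + 2^10 = 990.
N = 990/10 = 99.

99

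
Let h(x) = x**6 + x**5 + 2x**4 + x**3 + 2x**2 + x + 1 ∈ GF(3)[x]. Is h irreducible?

Check for roots in GF(3): h(0) = 1; h(1) = 0 → root; h(2) = 0 → root.
h(1) = 0, so (x − 1) divides h(x); h is reducible.

No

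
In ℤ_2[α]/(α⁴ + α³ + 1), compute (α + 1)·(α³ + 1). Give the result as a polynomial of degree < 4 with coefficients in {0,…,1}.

Multiply in ℤ_2[α]: (α + 1)·(α³ + 1) = α⁴ + α³ + α + 1.
Reduce using α⁴ ≡ α³ + 1 (mod α⁴ + α³ + 1).
Reduced: α.

α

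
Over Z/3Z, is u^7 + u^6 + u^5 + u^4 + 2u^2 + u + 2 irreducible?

Write f(u) = u^7 + u^6 + u^5 + u^4 + 2u^2 + u + 2.
Check for roots in Z/3Z: f(0) = 2; f(1) = 0 → root; f(2) = 0 → root.
f(1) = 0, so (u − 1) divides f(u); f is reducible.

No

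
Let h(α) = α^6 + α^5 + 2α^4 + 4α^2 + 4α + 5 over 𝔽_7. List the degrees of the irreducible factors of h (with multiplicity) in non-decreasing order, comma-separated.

Linear factors from roots: (α + 2), (α + 1).
Complete factorization: h(α) = (α + 1)·(α + 2)·(α^2 + α + 4)·(α^2 + 4α + 5).
Factor degrees with multiplicity: 1 + 1 + 2 + 2 = 6.

1, 1, 2, 2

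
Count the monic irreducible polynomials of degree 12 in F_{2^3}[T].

Gauss's count: N_{8}(12) = (1/12) Σ_{d|12} μ(12/d)·8^d.
Divisors of 12: 1, 2, 3, 4, 6, 12; μ(12/d) for each: 0, 1, 0, -1, -1, 1.
Σ = 8^2 − 8^4 − 8^6 + 8^12 = 68719210560.
N = 68719210560/12 = 5726600880.

5726600880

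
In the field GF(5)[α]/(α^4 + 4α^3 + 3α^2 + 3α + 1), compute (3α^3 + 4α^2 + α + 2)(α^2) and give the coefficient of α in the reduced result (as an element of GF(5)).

1

Multiply in GF(5)[α]: (3α^3 + 4α^2 + α + 2)·(α^2) = 3α^5 + 4α^4 + α^3 + 2α^2.
Reduce using α^4 ≡ α^3 + 2α^2 + 2α + 4 (mod α^4 + 4α^3 + 3α^2 + 3α + 1).
Reduced: 4α^3 + 2α^2 + α + 3.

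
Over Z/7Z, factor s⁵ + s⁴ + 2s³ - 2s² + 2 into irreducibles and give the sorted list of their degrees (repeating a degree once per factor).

5

Write g(s) = s⁵ + s⁴ + 2s³ - 2s² + 2.
Complete factorization: g(s) = (s⁵ + s⁴ + 2s³ - 2s² + 2).
Factor degrees with multiplicity: 5 = 5.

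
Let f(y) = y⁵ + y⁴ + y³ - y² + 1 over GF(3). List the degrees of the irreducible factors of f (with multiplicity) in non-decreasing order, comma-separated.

1, 2, 2

Roots in GF(3): f(0) = 1; f(1) = 0 → root; f(2) = 2.
Linear factors from roots: (y - 1).
Complete factorization: f(y) = (y - 1)·(y² + 1)·(y² - y - 1).
Factor degrees with multiplicity: 1 + 2 + 2 = 5.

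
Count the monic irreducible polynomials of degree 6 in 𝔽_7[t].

19544

The number of monic irreducibles of degree 6 over GF(7) is (1/6)·Σ_{d∣6} μ(6/d) 7^d.
Divisors of 6: 1, 2, 3, 6; μ(6/d) for each: 1, -1, -1, 1.
Σ = 7^1 − 7^2 − 7^3 + 7^6 = 117264.
N = 117264/6 = 19544.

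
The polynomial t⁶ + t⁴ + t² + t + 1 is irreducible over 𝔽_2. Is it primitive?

Write f(t) = t⁶ + t⁴ + t² + t + 1.
|GF(2^6)^×| = 2^6 − 1 = 63. Prime factorization: 63 = 3^2·7.
f is primitive ⇔ t has order 63 in GF(2)[t]/(f), i.e. t^(63/q) ≠ 1 for each prime q | 63.
t^(21) mod f = 1
t^(9) mod f = t⁴ + t² + t.
Since t^(21) = 1, the order of t divides 21 < 63; not primitive.

No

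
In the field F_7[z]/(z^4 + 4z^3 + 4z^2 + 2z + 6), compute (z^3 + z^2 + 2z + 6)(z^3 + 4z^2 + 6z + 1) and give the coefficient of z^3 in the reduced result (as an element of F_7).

6

Multiply in F_7[z]: (z^3 + z^2 + 2z + 6)·(z^3 + 4z^2 + 6z + 1) = z^6 + 5z^5 + 5z^4 + 2z^2 + 3z + 6.
Reduce using z^4 ≡ 3z^3 + 3z^2 + 5z + 1 (mod z^4 + 4z^3 + 4z^2 + 2z + 6).
Reduced: 6z^3 + 6z^2 + 3z + 3.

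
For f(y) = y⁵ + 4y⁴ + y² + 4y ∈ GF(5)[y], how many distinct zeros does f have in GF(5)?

3

Evaluate at each of the 5 elements of GF(5):
f(0) = 0 → root; f(1) = 0 → root; f(2) = 3; f(3) = 3; f(4) = 0 → root.
Roots: {0, 1, 4}.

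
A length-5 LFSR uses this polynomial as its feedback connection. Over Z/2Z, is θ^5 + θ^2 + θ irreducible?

No

Write g(θ) = θ^5 + θ^2 + θ.
Check for roots in Z/2Z: g(0) = 0 → root; g(1) = 1.
g(0) = 0, so (θ) divides g(θ); g is reducible.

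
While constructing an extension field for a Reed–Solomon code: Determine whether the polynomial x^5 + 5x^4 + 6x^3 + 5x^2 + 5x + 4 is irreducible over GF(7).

Write h(x) = x^5 + 5x^4 + 6x^3 + 5x^2 + 5x + 4.
Check for roots in GF(7): h(0) = 4; h(1) = 5; h(2) = 5; h(3) = 6; h(4) = 6; h(5) = 0 → root; h(6) = 2.
h(5) = 0, so (x − 5) divides h(x); h is reducible.

No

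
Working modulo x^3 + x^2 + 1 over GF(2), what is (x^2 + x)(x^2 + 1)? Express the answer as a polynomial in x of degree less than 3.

Multiply in GF(2)[x]: (x^2 + x)·(x^2 + 1) = x^4 + x^3 + x^2 + x.
Reduce using x^3 ≡ x^2 + 1 (mod x^3 + x^2 + 1).
Reduced: x^2.

x^2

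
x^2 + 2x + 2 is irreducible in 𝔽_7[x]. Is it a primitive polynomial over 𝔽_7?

Write f(x) = x^2 + 2x + 2.
|GF(7^2)^×| = 7^2 − 1 = 48. Prime factorization: 48 = 2^4·3.
f is primitive ⇔ x has order 48 in GF(7)[x]/(f), i.e. x^(48/q) ≠ 1 for each prime q | 48.
x^(24) mod f = 1
x^(16) mod f = 4.
Since x^(24) = 1, the order of x divides 24 < 48; not primitive.

No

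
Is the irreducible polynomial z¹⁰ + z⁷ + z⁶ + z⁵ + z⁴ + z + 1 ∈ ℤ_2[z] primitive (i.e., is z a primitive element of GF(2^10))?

Write f(z) = z¹⁰ + z⁷ + z⁶ + z⁵ + z⁴ + z + 1.
|GF(2^10)^×| = 2^10 − 1 = 1023. Prime factorization: 1023 = 3·11·31.
f is primitive ⇔ z has order 1023 in GF(2)[z]/(f), i.e. z^(1023/q) ≠ 1 for each prime q | 1023.
z^(341) mod f = z⁹ + z⁷ + z⁵ + z⁴ + z³ + z² + 1.
z^(93) mod f = z⁸ + z⁷ + z⁶ + z⁵ + z + 1.
z^(33) mod f = z⁹ + z⁶ + z⁵ + 1.
None equal 1, so z has full order 1023; f is primitive.

Yes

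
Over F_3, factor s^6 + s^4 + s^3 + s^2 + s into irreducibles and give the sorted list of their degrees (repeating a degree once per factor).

1, 2, 3

Write g(s) = s^6 + s^4 + s^3 + s^2 + s.
Roots in F_3: g(0) = 0 → root; g(1) = 2; g(2) = 1.
Linear factors from roots: (s).
Complete factorization: g(s) = (s)·(s^2 - s - 1)·(s^3 + s^2 - 1).
Factor degrees with multiplicity: 1 + 2 + 3 = 6.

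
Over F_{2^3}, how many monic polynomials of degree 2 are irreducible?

x^(8^2) − x is the product of all monic irreducibles of degree dividing 2; Möbius inversion gives N = (1/2) Σ μ(2/d)·8^d.
Divisors of 2: 1, 2; μ(2/d) for each: -1, 1.
Σ = − 8^1 + 8^2 = 56.
N = 56/2 = 28.

28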